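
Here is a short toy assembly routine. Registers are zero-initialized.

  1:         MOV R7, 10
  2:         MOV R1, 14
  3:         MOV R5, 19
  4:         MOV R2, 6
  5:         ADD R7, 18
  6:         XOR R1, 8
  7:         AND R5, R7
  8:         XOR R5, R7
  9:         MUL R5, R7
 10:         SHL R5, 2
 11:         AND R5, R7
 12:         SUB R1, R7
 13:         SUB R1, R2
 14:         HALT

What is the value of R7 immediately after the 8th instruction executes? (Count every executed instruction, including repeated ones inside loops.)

after MOV R7, 10: R7=10
after MOV R1, 14: R1=14
after MOV R5, 19: R5=19
after MOV R2, 6: R2=6
after ADD R7, 18: R7=10+18=28
after XOR R1, 8: R1=14^8=6
after AND R5, R7: R5=19&28=16
after XOR R5, R7: R5=16^28=12
After step 8: R7 = 28.

28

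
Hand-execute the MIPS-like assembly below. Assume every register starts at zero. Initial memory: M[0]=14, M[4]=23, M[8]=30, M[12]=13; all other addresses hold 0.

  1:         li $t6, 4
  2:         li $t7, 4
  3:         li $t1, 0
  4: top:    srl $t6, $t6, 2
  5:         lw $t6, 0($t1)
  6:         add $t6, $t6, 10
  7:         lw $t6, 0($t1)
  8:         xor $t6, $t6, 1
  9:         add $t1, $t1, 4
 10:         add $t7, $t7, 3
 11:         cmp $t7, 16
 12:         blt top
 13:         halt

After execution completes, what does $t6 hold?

li $t6, 4 → $t6=4
li $t7, 4 → $t7=4
li $t1, 0 → $t1=0
srl $t6, $t6, 2 → $t6=4>>2=1
lw $t6, 0($t1) → $t6=M[0]=14
add $t6, $t6, 10 → $t6=14+10=24
lw $t6, 0($t1) → $t6=M[0]=14
xor $t6, $t6, 1 → $t6=14^1=15
add $t1, $t1, 4 → $t1=0+4=4
add $t7, $t7, 3 → $t7=4+3=7
cmp $t7, 16  (cmp 7,16)
blt top: taken
srl $t6, $t6, 2 → $t6=15>>2=3
lw $t6, 0($t1) → $t6=M[4]=23
add $t6, $t6, 10 → $t6=23+10=33
lw $t6, 0($t1) → $t6=M[4]=23
xor $t6, $t6, 1 → $t6=23^1=22
add $t1, $t1, 4 → $t1=4+4=8
add $t7, $t7, 3 → $t7=7+3=10
cmp $t7, 16  (cmp 10,16)
blt top: taken
srl $t6, $t6, 2 → $t6=22>>2=5
lw $t6, 0($t1) → $t6=M[8]=30
add $t6, $t6, 10 → $t6=30+10=40
lw $t6, 0($t1) → $t6=M[8]=30
xor $t6, $t6, 1 → $t6=30^1=31
add $t1, $t1, 4 → $t1=8+4=12
add $t7, $t7, 3 → $t7=10+3=13
cmp $t7, 16  (cmp 13,16)
blt top: taken
srl $t6, $t6, 2 → $t6=31>>2=7
lw $t6, 0($t1) → $t6=M[12]=13
add $t6, $t6, 10 → $t6=13+10=23
lw $t6, 0($t1) → $t6=M[12]=13
xor $t6, $t6, 1 → $t6=13^1=12
add $t1, $t1, 4 → $t1=12+4=16
add $t7, $t7, 3 → $t7=13+3=16
cmp $t7, 16  (cmp 16,16)
blt top: not taken
halt.

12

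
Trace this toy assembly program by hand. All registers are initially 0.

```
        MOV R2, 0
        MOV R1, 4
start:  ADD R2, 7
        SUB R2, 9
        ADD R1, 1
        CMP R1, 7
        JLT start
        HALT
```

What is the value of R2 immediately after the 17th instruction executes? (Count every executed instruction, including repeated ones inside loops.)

after MOV R2, 0: R2=0
after MOV R1, 4: R1=4
after ADD R2, 7: R2=0+7=7
after SUB R2, 9: R2=7-9=-2
after ADD R1, 1: R1=4+1=5
CMP R1, 7  (cmp 5,7)
JLT start: taken
after ADD R2, 7: R2=(-2)+7=5
after SUB R2, 9: R2=5-9=-4
after ADD R1, 1: R1=5+1=6
CMP R1, 7  (cmp 6,7)
JLT start: taken
after ADD R2, 7: R2=(-4)+7=3
after SUB R2, 9: R2=3-9=-6
after ADD R1, 1: R1=6+1=7
CMP R1, 7  (cmp 7,7)
JLT start: not taken
After step 17: R2 = -6.

-6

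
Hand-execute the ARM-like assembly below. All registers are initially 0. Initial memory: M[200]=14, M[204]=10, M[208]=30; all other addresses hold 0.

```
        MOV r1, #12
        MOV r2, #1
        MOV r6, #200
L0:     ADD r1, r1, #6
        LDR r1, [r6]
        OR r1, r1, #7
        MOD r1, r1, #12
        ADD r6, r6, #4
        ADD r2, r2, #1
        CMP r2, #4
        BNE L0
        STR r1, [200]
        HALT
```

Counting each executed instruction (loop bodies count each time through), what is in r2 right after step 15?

after MOV r1, #12: r1=12
after MOV r2, #1: r2=1
after MOV r6, #200: r6=200
after ADD r1, r1, #6: r1=12+6=18
after LDR r1, [r6]: r1=M[200]=14
after OR r1, r1, #7: r1=14|7=15
after MOD r1, r1, #12: r1=15%12=3
after ADD r6, r6, #4: r6=200+4=204
after ADD r2, r2, #1: r2=1+1=2
CMP r2, #4  (cmp 2,4)
BNE L0: taken
after ADD r1, r1, #6: r1=3+6=9
after LDR r1, [r6]: r1=M[204]=10
after OR r1, r1, #7: r1=10|7=15
after MOD r1, r1, #12: r1=15%12=3
After step 15: r2 = 2.

2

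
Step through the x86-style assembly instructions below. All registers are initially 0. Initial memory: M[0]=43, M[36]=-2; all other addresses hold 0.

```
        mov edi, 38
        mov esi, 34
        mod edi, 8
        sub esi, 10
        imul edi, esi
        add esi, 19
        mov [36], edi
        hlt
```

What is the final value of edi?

144

mov edi, 38 → edi=38
mov esi, 34 → esi=34
mod edi, 8 → edi=38%8=6
sub esi, 10 → esi=34-10=24
imul edi, esi → edi=6*24=144
add esi, 19 → esi=24+19=43
mov [36], edi → M[36]=144
halt.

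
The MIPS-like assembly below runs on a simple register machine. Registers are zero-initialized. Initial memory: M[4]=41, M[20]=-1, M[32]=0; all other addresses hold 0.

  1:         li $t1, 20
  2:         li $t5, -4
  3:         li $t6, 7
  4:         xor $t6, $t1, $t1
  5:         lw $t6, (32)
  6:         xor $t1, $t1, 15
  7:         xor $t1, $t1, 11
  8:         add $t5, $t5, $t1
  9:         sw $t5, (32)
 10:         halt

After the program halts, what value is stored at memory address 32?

$t1=20
$t5=-4
$t6=7
$t6=20^20=0
$t6=M[32]=0
$t1=20^15=27
$t1=27^11=16
$t5=(-4)+16=12
sw $t5, (32) → M[32]=12
halt.

12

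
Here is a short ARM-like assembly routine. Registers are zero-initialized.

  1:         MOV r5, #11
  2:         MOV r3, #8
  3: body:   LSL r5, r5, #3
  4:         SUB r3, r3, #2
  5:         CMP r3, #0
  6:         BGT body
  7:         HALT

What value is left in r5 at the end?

45056

MOV r5, #11 → r5=11
MOV r3, #8 → r3=8
LSL r5, r5, #3 → r5=11<<3=88
SUB r3, r3, #2 → r3=8-2=6
CMP r3, #0  (cmp 6,0)
BGT body: taken
LSL r5, r5, #3 → r5=88<<3=704
SUB r3, r3, #2 → r3=6-2=4
CMP r3, #0  (cmp 4,0)
BGT body: taken
LSL r5, r5, #3 → r5=704<<3=5632
SUB r3, r3, #2 → r3=4-2=2
CMP r3, #0  (cmp 2,0)
BGT body: taken
LSL r5, r5, #3 → r5=5632<<3=45056
SUB r3, r3, #2 → r3=2-2=0
CMP r3, #0  (cmp 0,0)
BGT body: not taken
halt.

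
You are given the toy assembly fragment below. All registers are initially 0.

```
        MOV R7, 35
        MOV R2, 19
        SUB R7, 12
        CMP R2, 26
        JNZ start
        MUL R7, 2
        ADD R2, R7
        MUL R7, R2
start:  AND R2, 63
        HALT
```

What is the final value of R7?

MOV R7, 35 → R7=35
MOV R2, 19 → R2=19
SUB R7, 12 → R7=35-12=23
CMP R2, 26  (cmp 19,26)
JNZ start: taken
AND R2, 63 → R2=19&63=19
halt.

23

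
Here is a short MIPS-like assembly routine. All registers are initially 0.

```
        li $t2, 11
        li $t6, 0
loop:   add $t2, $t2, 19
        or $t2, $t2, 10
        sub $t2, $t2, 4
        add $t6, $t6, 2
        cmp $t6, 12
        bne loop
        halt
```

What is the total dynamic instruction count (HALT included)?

39

$t2=11
$t6=0
$t2=11+19=30
$t2=30|10=30
$t2=30-4=26
$t6=0+2=2
cmp $t6, 12  (cmp 2,12)
bne loop: taken
$t2=26+19=45
$t2=45|10=47
$t2=47-4=43
$t6=2+2=4
cmp $t6, 12  (cmp 4,12)
bne loop: taken
$t2=43+19=62
$t2=62|10=62
$t2=62-4=58
$t6=4+2=6
cmp $t6, 12  (cmp 6,12)
bne loop: taken
$t2=58+19=77
$t2=77|10=79
$t2=79-4=75
$t6=6+2=8
cmp $t6, 12  (cmp 8,12)
bne loop: taken
$t2=75+19=94
$t2=94|10=94
$t2=94-4=90
$t6=8+2=10
cmp $t6, 12  (cmp 10,12)
bne loop: taken
$t2=90+19=109
$t2=109|10=111
$t2=111-4=107
$t6=10+2=12
cmp $t6, 12  (cmp 12,12)
bne loop: not taken
halt.
Total executed instructions: 39.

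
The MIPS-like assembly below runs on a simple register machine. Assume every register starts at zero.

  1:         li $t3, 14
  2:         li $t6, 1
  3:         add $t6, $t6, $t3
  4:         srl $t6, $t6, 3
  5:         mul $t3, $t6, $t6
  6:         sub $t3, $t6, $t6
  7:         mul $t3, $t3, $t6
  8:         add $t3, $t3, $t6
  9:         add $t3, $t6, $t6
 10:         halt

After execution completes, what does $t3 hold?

after li $t3, 14: $t3=14
after li $t6, 1: $t6=1
after add $t6, $t6, $t3: $t6=1+14=15
after srl $t6, $t6, 3: $t6=15>>3=1
after mul $t3, $t6, $t6: $t3=1*1=1
after sub $t3, $t6, $t6: $t3=1-1=0
after mul $t3, $t3, $t6: $t3=0*1=0
after add $t3, $t3, $t6: $t3=0+1=1
after add $t3, $t6, $t6: $t3=1+1=2
halt.

2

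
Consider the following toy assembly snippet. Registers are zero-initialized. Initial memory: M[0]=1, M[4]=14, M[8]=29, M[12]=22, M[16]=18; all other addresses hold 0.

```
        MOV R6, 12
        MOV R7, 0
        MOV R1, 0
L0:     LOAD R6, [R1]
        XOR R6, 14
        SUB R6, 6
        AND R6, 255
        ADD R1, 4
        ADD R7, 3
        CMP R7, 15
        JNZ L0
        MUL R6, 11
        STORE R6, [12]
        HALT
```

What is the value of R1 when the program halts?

20

MOV R6, 12 → R6=12
MOV R7, 0 → R7=0
MOV R1, 0 → R1=0
LOAD R6, [R1] → R6=M[0]=1
XOR R6, 14 → R6=1^14=15
SUB R6, 6 → R6=15-6=9
AND R6, 255 → R6=9&255=9
ADD R1, 4 → R1=0+4=4
ADD R7, 3 → R7=0+3=3
CMP R7, 15  (cmp 3,15)
JNZ L0: taken
LOAD R6, [R1] → R6=M[4]=14
XOR R6, 14 → R6=14^14=0
SUB R6, 6 → R6=0-6=-6
AND R6, 255 → R6=(-6)&255=250
ADD R1, 4 → R1=4+4=8
ADD R7, 3 → R7=3+3=6
CMP R7, 15  (cmp 6,15)
JNZ L0: taken
LOAD R6, [R1] → R6=M[8]=29
XOR R6, 14 → R6=29^14=19
SUB R6, 6 → R6=19-6=13
AND R6, 255 → R6=13&255=13
ADD R1, 4 → R1=8+4=12
ADD R7, 3 → R7=6+3=9
CMP R7, 15  (cmp 9,15)
JNZ L0: taken
LOAD R6, [R1] → R6=M[12]=22
XOR R6, 14 → R6=22^14=24
SUB R6, 6 → R6=24-6=18
AND R6, 255 → R6=18&255=18
ADD R1, 4 → R1=12+4=16
ADD R7, 3 → R7=9+3=12
CMP R7, 15  (cmp 12,15)
JNZ L0: taken
LOAD R6, [R1] → R6=M[16]=18
XOR R6, 14 → R6=18^14=28
SUB R6, 6 → R6=28-6=22
AND R6, 255 → R6=22&255=22
ADD R1, 4 → R1=16+4=20
ADD R7, 3 → R7=12+3=15
CMP R7, 15  (cmp 15,15)
JNZ L0: not taken
MUL R6, 11 → R6=22*11=242
STORE R6, [12] → M[12]=242
halt.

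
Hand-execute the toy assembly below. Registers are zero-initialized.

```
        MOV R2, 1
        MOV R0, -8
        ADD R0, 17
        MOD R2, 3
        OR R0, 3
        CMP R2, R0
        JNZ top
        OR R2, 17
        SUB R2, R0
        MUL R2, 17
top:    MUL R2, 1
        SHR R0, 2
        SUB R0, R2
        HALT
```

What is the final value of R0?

1

R2=1
R0=-8
R0=(-8)+17=9
R2=1%3=1
R0=9|3=11
CMP R2, R0  (cmp 1,11)
JNZ top: taken
R2=1*1=1
R0=11>>2=2
R0=2-1=1
halt.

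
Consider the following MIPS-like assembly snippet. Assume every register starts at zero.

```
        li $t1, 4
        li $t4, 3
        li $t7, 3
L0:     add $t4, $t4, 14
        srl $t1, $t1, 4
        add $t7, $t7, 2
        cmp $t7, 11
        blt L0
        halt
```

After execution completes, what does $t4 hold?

59

li $t1, 4 → $t1=4
li $t4, 3 → $t4=3
li $t7, 3 → $t7=3
add $t4, $t4, 14 → $t4=3+14=17
srl $t1, $t1, 4 → $t1=4>>4=0
add $t7, $t7, 2 → $t7=3+2=5
cmp $t7, 11  (cmp 5,11)
blt L0: taken
add $t4, $t4, 14 → $t4=17+14=31
srl $t1, $t1, 4 → $t1=0>>4=0
add $t7, $t7, 2 → $t7=5+2=7
cmp $t7, 11  (cmp 7,11)
blt L0: taken
add $t4, $t4, 14 → $t4=31+14=45
srl $t1, $t1, 4 → $t1=0>>4=0
add $t7, $t7, 2 → $t7=7+2=9
cmp $t7, 11  (cmp 9,11)
blt L0: taken
add $t4, $t4, 14 → $t4=45+14=59
srl $t1, $t1, 4 → $t1=0>>4=0
add $t7, $t7, 2 → $t7=9+2=11
cmp $t7, 11  (cmp 11,11)
blt L0: not taken
halt.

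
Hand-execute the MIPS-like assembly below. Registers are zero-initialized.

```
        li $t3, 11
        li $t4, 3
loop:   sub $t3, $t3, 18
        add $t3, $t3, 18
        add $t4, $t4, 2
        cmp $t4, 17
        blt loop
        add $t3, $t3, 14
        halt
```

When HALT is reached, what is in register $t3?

25

li $t3, 11 → $t3=11
li $t4, 3 → $t4=3
sub $t3, $t3, 18 → $t3=11-18=-7
add $t3, $t3, 18 → $t3=(-7)+18=11
add $t4, $t4, 2 → $t4=3+2=5
cmp $t4, 17  (cmp 5,17)
blt loop: taken
sub $t3, $t3, 18 → $t3=11-18=-7
add $t3, $t3, 18 → $t3=(-7)+18=11
add $t4, $t4, 2 → $t4=5+2=7
cmp $t4, 17  (cmp 7,17)
blt loop: taken
sub $t3, $t3, 18 → $t3=11-18=-7
add $t3, $t3, 18 → $t3=(-7)+18=11
add $t4, $t4, 2 → $t4=7+2=9
cmp $t4, 17  (cmp 9,17)
blt loop: taken
sub $t3, $t3, 18 → $t3=11-18=-7
add $t3, $t3, 18 → $t3=(-7)+18=11
add $t4, $t4, 2 → $t4=9+2=11
cmp $t4, 17  (cmp 11,17)
blt loop: taken
sub $t3, $t3, 18 → $t3=11-18=-7
add $t3, $t3, 18 → $t3=(-7)+18=11
add $t4, $t4, 2 → $t4=11+2=13
cmp $t4, 17  (cmp 13,17)
blt loop: taken
sub $t3, $t3, 18 → $t3=11-18=-7
add $t3, $t3, 18 → $t3=(-7)+18=11
add $t4, $t4, 2 → $t4=13+2=15
cmp $t4, 17  (cmp 15,17)
blt loop: taken
sub $t3, $t3, 18 → $t3=11-18=-7
add $t3, $t3, 18 → $t3=(-7)+18=11
add $t4, $t4, 2 → $t4=15+2=17
cmp $t4, 17  (cmp 17,17)
blt loop: not taken
add $t3, $t3, 14 → $t3=11+14=25
halt.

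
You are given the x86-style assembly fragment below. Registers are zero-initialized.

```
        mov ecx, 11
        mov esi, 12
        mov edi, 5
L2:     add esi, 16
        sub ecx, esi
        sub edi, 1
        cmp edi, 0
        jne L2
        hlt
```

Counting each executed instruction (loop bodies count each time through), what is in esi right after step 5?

28

after mov ecx, 11: ecx=11
after mov esi, 12: esi=12
after mov edi, 5: edi=5
after add esi, 16: esi=12+16=28
after sub ecx, esi: ecx=11-28=-17
After step 5: esi = 28.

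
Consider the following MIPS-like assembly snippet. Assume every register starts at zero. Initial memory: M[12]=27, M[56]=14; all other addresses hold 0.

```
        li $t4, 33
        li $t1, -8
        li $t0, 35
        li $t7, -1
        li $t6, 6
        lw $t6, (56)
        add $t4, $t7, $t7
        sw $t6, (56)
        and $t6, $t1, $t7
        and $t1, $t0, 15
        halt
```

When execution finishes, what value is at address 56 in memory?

14

after li $t4, 33: $t4=33
after li $t1, -8: $t1=-8
after li $t0, 35: $t0=35
after li $t7, -1: $t7=-1
after li $t6, 6: $t6=6
after lw $t6, (56): $t6=M[56]=14
after add $t4, $t7, $t7: $t4=(-1)+(-1)=-2
sw $t6, (56) → M[56]=14
after and $t6, $t1, $t7: $t6=(-8)&(-1)=-8
after and $t1, $t0, 15: $t1=35&15=3
halt.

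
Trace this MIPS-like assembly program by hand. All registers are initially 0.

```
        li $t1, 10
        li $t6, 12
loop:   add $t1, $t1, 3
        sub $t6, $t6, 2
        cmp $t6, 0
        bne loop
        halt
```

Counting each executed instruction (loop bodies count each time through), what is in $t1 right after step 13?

19

li $t1, 10 → $t1=10
li $t6, 12 → $t6=12
add $t1, $t1, 3 → $t1=10+3=13
sub $t6, $t6, 2 → $t6=12-2=10
cmp $t6, 0  (cmp 10,0)
bne loop: taken
add $t1, $t1, 3 → $t1=13+3=16
sub $t6, $t6, 2 → $t6=10-2=8
cmp $t6, 0  (cmp 8,0)
bne loop: taken
add $t1, $t1, 3 → $t1=16+3=19
sub $t6, $t6, 2 → $t6=8-2=6
cmp $t6, 0  (cmp 6,0)
After step 13: $t1 = 19.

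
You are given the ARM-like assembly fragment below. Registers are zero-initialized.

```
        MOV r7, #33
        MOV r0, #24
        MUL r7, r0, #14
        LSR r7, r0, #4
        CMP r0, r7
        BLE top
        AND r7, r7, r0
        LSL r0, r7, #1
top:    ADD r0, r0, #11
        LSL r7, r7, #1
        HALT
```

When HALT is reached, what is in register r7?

after MOV r7, #33: r7=33
after MOV r0, #24: r0=24
after MUL r7, r0, #14: r7=24*14=336
after LSR r7, r0, #4: r7=24>>4=1
CMP r0, r7  (cmp 24,1)
BLE top: not taken
after AND r7, r7, r0: r7=1&24=0
after LSL r0, r7, #1: r0=0<<1=0
after ADD r0, r0, #11: r0=0+11=11
after LSL r7, r7, #1: r7=0<<1=0
halt.

0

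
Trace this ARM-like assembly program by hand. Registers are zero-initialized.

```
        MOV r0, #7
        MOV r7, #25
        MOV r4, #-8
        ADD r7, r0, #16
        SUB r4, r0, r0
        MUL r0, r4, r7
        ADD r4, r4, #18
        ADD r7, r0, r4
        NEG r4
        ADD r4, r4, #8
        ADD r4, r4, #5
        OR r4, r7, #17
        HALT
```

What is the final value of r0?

0

MOV r0, #7 → r0=7
MOV r7, #25 → r7=25
MOV r4, #-8 → r4=-8
ADD r7, r0, #16 → r7=7+16=23
SUB r4, r0, r0 → r4=7-7=0
MUL r0, r4, r7 → r0=0*23=0
ADD r4, r4, #18 → r4=0+18=18
ADD r7, r0, r4 → r7=0+18=18
NEG r4 → r4=-(18)=-18
ADD r4, r4, #8 → r4=(-18)+8=-10
ADD r4, r4, #5 → r4=(-10)+5=-5
OR r4, r7, #17 → r4=18|17=19
halt.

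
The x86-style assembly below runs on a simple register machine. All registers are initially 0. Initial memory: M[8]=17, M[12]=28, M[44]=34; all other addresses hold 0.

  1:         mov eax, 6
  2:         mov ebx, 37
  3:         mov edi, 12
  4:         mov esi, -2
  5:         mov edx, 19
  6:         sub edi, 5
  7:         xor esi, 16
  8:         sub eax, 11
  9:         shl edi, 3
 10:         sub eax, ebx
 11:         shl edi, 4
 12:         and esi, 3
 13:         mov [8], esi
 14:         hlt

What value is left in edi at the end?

eax=6
ebx=37
edi=12
esi=-2
edx=19
edi=12-5=7
esi=(-2)^16=-18
eax=6-11=-5
edi=7<<3=56
eax=(-5)-37=-42
edi=56<<4=896
esi=(-18)&3=2
mov [8], esi → M[8]=2
halt.

896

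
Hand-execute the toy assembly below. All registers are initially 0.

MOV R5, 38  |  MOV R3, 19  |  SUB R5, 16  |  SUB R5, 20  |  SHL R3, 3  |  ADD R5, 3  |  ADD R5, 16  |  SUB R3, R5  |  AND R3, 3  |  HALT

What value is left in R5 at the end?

MOV R5, 38 → R5=38
MOV R3, 19 → R3=19
SUB R5, 16 → R5=38-16=22
SUB R5, 20 → R5=22-20=2
SHL R3, 3 → R3=19<<3=152
ADD R5, 3 → R5=2+3=5
ADD R5, 16 → R5=5+16=21
SUB R3, R5 → R3=152-21=131
AND R3, 3 → R3=131&3=3
halt.

21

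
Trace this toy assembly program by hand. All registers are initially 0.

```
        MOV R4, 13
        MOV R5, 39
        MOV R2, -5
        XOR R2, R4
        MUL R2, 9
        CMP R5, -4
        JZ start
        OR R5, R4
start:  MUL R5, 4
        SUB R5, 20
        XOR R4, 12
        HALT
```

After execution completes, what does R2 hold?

R4=13
R5=39
R2=-5
R2=(-5)^13=-10
R2=(-10)*9=-90
CMP R5, -4  (cmp 39,-4)
JZ start: not taken
R5=39|13=47
R5=47*4=188
R5=188-20=168
R4=13^12=1
halt.

-90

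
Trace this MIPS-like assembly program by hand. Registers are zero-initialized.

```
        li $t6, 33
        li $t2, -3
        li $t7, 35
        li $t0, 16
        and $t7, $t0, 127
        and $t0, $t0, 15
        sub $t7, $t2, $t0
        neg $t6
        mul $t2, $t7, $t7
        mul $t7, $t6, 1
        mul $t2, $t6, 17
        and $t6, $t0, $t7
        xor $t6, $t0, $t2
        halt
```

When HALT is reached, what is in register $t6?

after li $t6, 33: $t6=33
after li $t2, -3: $t2=-3
after li $t7, 35: $t7=35
after li $t0, 16: $t0=16
after and $t7, $t0, 127: $t7=16&127=16
after and $t0, $t0, 15: $t0=16&15=0
after sub $t7, $t2, $t0: $t7=(-3)-0=-3
after neg $t6: $t6=-(33)=-33
after mul $t2, $t7, $t7: $t2=(-3)*(-3)=9
after mul $t7, $t6, 1: $t7=(-33)*1=-33
after mul $t2, $t6, 17: $t2=(-33)*17=-561
after and $t6, $t0, $t7: $t6=0&(-33)=0
after xor $t6, $t0, $t2: $t6=0^(-561)=-561
halt.

-561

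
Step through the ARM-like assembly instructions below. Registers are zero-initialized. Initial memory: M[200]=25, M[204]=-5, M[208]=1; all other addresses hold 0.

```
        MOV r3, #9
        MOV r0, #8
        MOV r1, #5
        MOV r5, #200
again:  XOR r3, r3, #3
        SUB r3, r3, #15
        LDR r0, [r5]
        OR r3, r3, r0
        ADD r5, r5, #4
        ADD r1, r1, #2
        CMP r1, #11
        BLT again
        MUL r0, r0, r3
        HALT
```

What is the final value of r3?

r3=9
r0=8
r1=5
r5=200
r3=9^3=10
r3=10-15=-5
r0=M[200]=25
r3=(-5)|25=-5
r5=200+4=204
r1=5+2=7
CMP r1, #11  (cmp 7,11)
BLT again: taken
r3=(-5)^3=-8
r3=(-8)-15=-23
r0=M[204]=-5
r3=(-23)|(-5)=-5
r5=204+4=208
r1=7+2=9
CMP r1, #11  (cmp 9,11)
BLT again: taken
r3=(-5)^3=-8
r3=(-8)-15=-23
r0=M[208]=1
r3=(-23)|1=-23
r5=208+4=212
r1=9+2=11
CMP r1, #11  (cmp 11,11)
BLT again: not taken
r0=1*(-23)=-23
halt.

-23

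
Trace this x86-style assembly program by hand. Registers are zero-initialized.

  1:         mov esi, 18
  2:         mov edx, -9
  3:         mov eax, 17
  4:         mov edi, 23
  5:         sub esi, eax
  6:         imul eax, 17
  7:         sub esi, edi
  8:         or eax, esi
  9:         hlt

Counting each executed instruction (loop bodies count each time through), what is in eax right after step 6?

esi=18
edx=-9
eax=17
edi=23
esi=18-17=1
eax=17*17=289
After step 6: eax = 289.

289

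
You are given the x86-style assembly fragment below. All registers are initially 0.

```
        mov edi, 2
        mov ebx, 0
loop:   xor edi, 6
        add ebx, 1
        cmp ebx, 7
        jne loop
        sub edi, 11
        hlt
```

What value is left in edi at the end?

after mov edi, 2: edi=2
after mov ebx, 0: ebx=0
after xor edi, 6: edi=2^6=4
after add ebx, 1: ebx=0+1=1
cmp ebx, 7  (cmp 1,7)
jne loop: taken
after xor edi, 6: edi=4^6=2
after add ebx, 1: ebx=1+1=2
cmp ebx, 7  (cmp 2,7)
jne loop: taken
after xor edi, 6: edi=2^6=4
after add ebx, 1: ebx=2+1=3
cmp ebx, 7  (cmp 3,7)
jne loop: taken
after xor edi, 6: edi=4^6=2
after add ebx, 1: ebx=3+1=4
cmp ebx, 7  (cmp 4,7)
jne loop: taken
after xor edi, 6: edi=2^6=4
after add ebx, 1: ebx=4+1=5
cmp ebx, 7  (cmp 5,7)
jne loop: taken
after xor edi, 6: edi=4^6=2
after add ebx, 1: ebx=5+1=6
cmp ebx, 7  (cmp 6,7)
jne loop: taken
after xor edi, 6: edi=2^6=4
after add ebx, 1: ebx=6+1=7
cmp ebx, 7  (cmp 7,7)
jne loop: not taken
after sub edi, 11: edi=4-11=-7
halt.

-7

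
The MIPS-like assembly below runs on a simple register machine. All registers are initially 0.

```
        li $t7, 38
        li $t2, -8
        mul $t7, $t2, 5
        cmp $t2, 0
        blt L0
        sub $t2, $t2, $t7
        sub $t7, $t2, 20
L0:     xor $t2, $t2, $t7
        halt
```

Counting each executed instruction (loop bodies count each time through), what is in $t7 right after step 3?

$t7=38
$t2=-8
$t7=(-8)*5=-40
After step 3: $t7 = -40.

-40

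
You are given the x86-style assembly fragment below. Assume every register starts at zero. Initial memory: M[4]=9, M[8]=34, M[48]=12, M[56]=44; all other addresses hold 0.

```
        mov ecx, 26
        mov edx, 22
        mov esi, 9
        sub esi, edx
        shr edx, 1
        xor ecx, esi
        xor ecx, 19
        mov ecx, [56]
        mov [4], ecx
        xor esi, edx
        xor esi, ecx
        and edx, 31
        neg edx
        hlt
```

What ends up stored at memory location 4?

ecx=26
edx=22
esi=9
esi=9-22=-13
edx=22>>1=11
ecx=26^(-13)=-23
ecx=(-23)^19=-6
ecx=M[56]=44
mov [4], ecx → M[4]=44
esi=(-13)^11=-8
esi=(-8)^44=-44
edx=11&31=11
edx=-(11)=-11
halt.

44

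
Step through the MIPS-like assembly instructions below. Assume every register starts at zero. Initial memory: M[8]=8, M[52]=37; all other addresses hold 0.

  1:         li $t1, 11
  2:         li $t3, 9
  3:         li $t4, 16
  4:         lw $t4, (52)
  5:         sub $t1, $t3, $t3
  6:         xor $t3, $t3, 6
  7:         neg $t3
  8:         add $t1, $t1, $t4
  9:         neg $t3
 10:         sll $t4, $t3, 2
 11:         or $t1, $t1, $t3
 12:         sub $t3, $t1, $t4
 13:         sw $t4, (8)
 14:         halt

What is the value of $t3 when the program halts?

after li $t1, 11: $t1=11
after li $t3, 9: $t3=9
after li $t4, 16: $t4=16
after lw $t4, (52): $t4=M[52]=37
after sub $t1, $t3, $t3: $t1=9-9=0
after xor $t3, $t3, 6: $t3=9^6=15
after neg $t3: $t3=-(15)=-15
after add $t1, $t1, $t4: $t1=0+37=37
after neg $t3: $t3=-(-15)=15
after sll $t4, $t3, 2: $t4=15<<2=60
after or $t1, $t1, $t3: $t1=37|15=47
after sub $t3, $t1, $t4: $t3=47-60=-13
sw $t4, (8) → M[8]=60
halt.

-13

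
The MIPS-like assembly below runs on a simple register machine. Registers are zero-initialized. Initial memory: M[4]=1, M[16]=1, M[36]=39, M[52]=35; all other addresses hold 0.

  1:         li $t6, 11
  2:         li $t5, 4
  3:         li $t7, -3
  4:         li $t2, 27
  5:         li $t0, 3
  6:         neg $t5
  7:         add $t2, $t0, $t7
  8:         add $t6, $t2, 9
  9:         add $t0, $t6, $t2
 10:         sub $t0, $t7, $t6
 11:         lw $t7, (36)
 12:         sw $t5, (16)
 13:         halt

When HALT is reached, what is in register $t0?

-12

after li $t6, 11: $t6=11
after li $t5, 4: $t5=4
after li $t7, -3: $t7=-3
after li $t2, 27: $t2=27
after li $t0, 3: $t0=3
after neg $t5: $t5=-(4)=-4
after add $t2, $t0, $t7: $t2=3+(-3)=0
after add $t6, $t2, 9: $t6=0+9=9
after add $t0, $t6, $t2: $t0=9+0=9
after sub $t0, $t7, $t6: $t0=(-3)-9=-12
after lw $t7, (36): $t7=M[36]=39
sw $t5, (16) → M[16]=-4
halt.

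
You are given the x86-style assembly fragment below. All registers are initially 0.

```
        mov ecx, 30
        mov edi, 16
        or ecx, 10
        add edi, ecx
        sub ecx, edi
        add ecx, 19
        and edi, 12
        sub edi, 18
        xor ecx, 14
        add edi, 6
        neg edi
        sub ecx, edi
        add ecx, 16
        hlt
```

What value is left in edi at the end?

ecx=30
edi=16
ecx=30|10=30
edi=16+30=46
ecx=30-46=-16
ecx=(-16)+19=3
edi=46&12=12
edi=12-18=-6
ecx=3^14=13
edi=(-6)+6=0
edi=-(0)=0
ecx=13-0=13
ecx=13+16=29
halt.

0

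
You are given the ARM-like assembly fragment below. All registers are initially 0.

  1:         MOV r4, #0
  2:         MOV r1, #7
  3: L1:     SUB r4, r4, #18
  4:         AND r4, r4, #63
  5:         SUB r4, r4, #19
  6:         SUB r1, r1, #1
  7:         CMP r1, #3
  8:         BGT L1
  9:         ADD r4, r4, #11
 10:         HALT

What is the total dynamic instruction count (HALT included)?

28

MOV r4, #0 → r4=0
MOV r1, #7 → r1=7
SUB r4, r4, #18 → r4=0-18=-18
AND r4, r4, #63 → r4=(-18)&63=46
SUB r4, r4, #19 → r4=46-19=27
SUB r1, r1, #1 → r1=7-1=6
CMP r1, #3  (cmp 6,3)
BGT L1: taken
SUB r4, r4, #18 → r4=27-18=9
AND r4, r4, #63 → r4=9&63=9
SUB r4, r4, #19 → r4=9-19=-10
SUB r1, r1, #1 → r1=6-1=5
CMP r1, #3  (cmp 5,3)
BGT L1: taken
SUB r4, r4, #18 → r4=(-10)-18=-28
AND r4, r4, #63 → r4=(-28)&63=36
SUB r4, r4, #19 → r4=36-19=17
SUB r1, r1, #1 → r1=5-1=4
CMP r1, #3  (cmp 4,3)
BGT L1: taken
SUB r4, r4, #18 → r4=17-18=-1
AND r4, r4, #63 → r4=(-1)&63=63
SUB r4, r4, #19 → r4=63-19=44
SUB r1, r1, #1 → r1=4-1=3
CMP r1, #3  (cmp 3,3)
BGT L1: not taken
ADD r4, r4, #11 → r4=44+11=55
halt.
Total executed instructions: 28.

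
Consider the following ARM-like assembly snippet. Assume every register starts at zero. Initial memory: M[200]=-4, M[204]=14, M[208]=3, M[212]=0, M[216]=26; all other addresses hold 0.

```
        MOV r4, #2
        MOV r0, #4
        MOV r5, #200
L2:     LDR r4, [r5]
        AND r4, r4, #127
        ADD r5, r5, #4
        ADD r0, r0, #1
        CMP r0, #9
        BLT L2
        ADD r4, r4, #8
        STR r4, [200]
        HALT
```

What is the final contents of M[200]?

34

r4=2
r0=4
r5=200
r4=M[200]=-4
r4=(-4)&127=124
r5=200+4=204
r0=4+1=5
CMP r0, #9  (cmp 5,9)
BLT L2: taken
r4=M[204]=14
r4=14&127=14
r5=204+4=208
r0=5+1=6
CMP r0, #9  (cmp 6,9)
BLT L2: taken
r4=M[208]=3
r4=3&127=3
r5=208+4=212
r0=6+1=7
CMP r0, #9  (cmp 7,9)
BLT L2: taken
r4=M[212]=0
r4=0&127=0
r5=212+4=216
r0=7+1=8
CMP r0, #9  (cmp 8,9)
BLT L2: taken
r4=M[216]=26
r4=26&127=26
r5=216+4=220
r0=8+1=9
CMP r0, #9  (cmp 9,9)
BLT L2: not taken
r4=26+8=34
STR r4, [200] → M[200]=34
halt.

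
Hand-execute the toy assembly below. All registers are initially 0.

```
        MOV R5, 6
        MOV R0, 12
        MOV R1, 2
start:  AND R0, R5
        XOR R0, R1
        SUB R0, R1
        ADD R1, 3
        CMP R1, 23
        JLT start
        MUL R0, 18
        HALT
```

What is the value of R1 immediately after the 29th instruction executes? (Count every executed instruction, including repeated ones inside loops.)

MOV R5, 6 → R5=6
MOV R0, 12 → R0=12
MOV R1, 2 → R1=2
AND R0, R5 → R0=12&6=4
XOR R0, R1 → R0=4^2=6
SUB R0, R1 → R0=6-2=4
ADD R1, 3 → R1=2+3=5
CMP R1, 23  (cmp 5,23)
JLT start: taken
AND R0, R5 → R0=4&6=4
XOR R0, R1 → R0=4^5=1
SUB R0, R1 → R0=1-5=-4
ADD R1, 3 → R1=5+3=8
CMP R1, 23  (cmp 8,23)
JLT start: taken
AND R0, R5 → R0=(-4)&6=4
XOR R0, R1 → R0=4^8=12
SUB R0, R1 → R0=12-8=4
ADD R1, 3 → R1=8+3=11
CMP R1, 23  (cmp 11,23)
JLT start: taken
AND R0, R5 → R0=4&6=4
XOR R0, R1 → R0=4^11=15
SUB R0, R1 → R0=15-11=4
ADD R1, 3 → R1=11+3=14
CMP R1, 23  (cmp 14,23)
JLT start: taken
AND R0, R5 → R0=4&6=4
XOR R0, R1 → R0=4^14=10
After step 29: R1 = 14.

14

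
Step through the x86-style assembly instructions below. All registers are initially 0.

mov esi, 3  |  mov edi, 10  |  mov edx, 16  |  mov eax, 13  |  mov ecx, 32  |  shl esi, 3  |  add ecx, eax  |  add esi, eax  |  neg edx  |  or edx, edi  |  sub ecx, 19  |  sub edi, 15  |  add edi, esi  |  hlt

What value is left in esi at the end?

37

after mov esi, 3: esi=3
after mov edi, 10: edi=10
after mov edx, 16: edx=16
after mov eax, 13: eax=13
after mov ecx, 32: ecx=32
after shl esi, 3: esi=3<<3=24
after add ecx, eax: ecx=32+13=45
after add esi, eax: esi=24+13=37
after neg edx: edx=-(16)=-16
after or edx, edi: edx=(-16)|10=-6
after sub ecx, 19: ecx=45-19=26
after sub edi, 15: edi=10-15=-5
after add edi, esi: edi=(-5)+37=32
halt.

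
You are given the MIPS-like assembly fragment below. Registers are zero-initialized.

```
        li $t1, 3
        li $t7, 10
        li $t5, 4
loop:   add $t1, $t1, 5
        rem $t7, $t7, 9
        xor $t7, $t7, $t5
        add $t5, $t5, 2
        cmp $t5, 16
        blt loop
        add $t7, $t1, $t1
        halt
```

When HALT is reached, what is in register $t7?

66

$t1=3
$t7=10
$t5=4
$t1=3+5=8
$t7=10%9=1
$t7=1^4=5
$t5=4+2=6
cmp $t5, 16  (cmp 6,16)
blt loop: taken
$t1=8+5=13
$t7=5%9=5
$t7=5^6=3
$t5=6+2=8
cmp $t5, 16  (cmp 8,16)
blt loop: taken
$t1=13+5=18
$t7=3%9=3
$t7=3^8=11
$t5=8+2=10
cmp $t5, 16  (cmp 10,16)
blt loop: taken
$t1=18+5=23
$t7=11%9=2
$t7=2^10=8
$t5=10+2=12
cmp $t5, 16  (cmp 12,16)
blt loop: taken
$t1=23+5=28
$t7=8%9=8
$t7=8^12=4
$t5=12+2=14
cmp $t5, 16  (cmp 14,16)
blt loop: taken
$t1=28+5=33
$t7=4%9=4
$t7=4^14=10
$t5=14+2=16
cmp $t5, 16  (cmp 16,16)
blt loop: not taken
$t7=33+33=66
halt.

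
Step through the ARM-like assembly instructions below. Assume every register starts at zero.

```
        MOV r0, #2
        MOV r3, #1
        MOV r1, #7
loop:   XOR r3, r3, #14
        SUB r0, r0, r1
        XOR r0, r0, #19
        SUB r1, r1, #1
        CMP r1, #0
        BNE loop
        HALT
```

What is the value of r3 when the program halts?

after MOV r0, #2: r0=2
after MOV r3, #1: r3=1
after MOV r1, #7: r1=7
after XOR r3, r3, #14: r3=1^14=15
after SUB r0, r0, r1: r0=2-7=-5
after XOR r0, r0, #19: r0=(-5)^19=-24
after SUB r1, r1, #1: r1=7-1=6
CMP r1, #0  (cmp 6,0)
BNE loop: taken
after XOR r3, r3, #14: r3=15^14=1
after SUB r0, r0, r1: r0=(-24)-6=-30
after XOR r0, r0, #19: r0=(-30)^19=-15
after SUB r1, r1, #1: r1=6-1=5
CMP r1, #0  (cmp 5,0)
BNE loop: taken
after XOR r3, r3, #14: r3=1^14=15
after SUB r0, r0, r1: r0=(-15)-5=-20
after XOR r0, r0, #19: r0=(-20)^19=-1
after SUB r1, r1, #1: r1=5-1=4
CMP r1, #0  (cmp 4,0)
BNE loop: taken
after XOR r3, r3, #14: r3=15^14=1
after SUB r0, r0, r1: r0=(-1)-4=-5
after XOR r0, r0, #19: r0=(-5)^19=-24
after SUB r1, r1, #1: r1=4-1=3
CMP r1, #0  (cmp 3,0)
BNE loop: taken
after XOR r3, r3, #14: r3=1^14=15
after SUB r0, r0, r1: r0=(-24)-3=-27
after XOR r0, r0, #19: r0=(-27)^19=-10
after SUB r1, r1, #1: r1=3-1=2
CMP r1, #0  (cmp 2,0)
BNE loop: taken
after XOR r3, r3, #14: r3=15^14=1
after SUB r0, r0, r1: r0=(-10)-2=-12
after XOR r0, r0, #19: r0=(-12)^19=-25
after SUB r1, r1, #1: r1=2-1=1
CMP r1, #0  (cmp 1,0)
BNE loop: taken
after XOR r3, r3, #14: r3=1^14=15
after SUB r0, r0, r1: r0=(-25)-1=-26
after XOR r0, r0, #19: r0=(-26)^19=-11
after SUB r1, r1, #1: r1=1-1=0
CMP r1, #0  (cmp 0,0)
BNE loop: not taken
halt.

15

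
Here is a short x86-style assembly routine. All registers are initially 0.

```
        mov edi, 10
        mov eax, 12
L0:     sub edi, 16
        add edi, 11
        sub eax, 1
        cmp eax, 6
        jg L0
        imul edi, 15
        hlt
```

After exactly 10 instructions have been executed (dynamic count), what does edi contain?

0

after mov edi, 10: edi=10
after mov eax, 12: eax=12
after sub edi, 16: edi=10-16=-6
after add edi, 11: edi=(-6)+11=5
after sub eax, 1: eax=12-1=11
cmp eax, 6  (cmp 11,6)
jg L0: taken
after sub edi, 16: edi=5-16=-11
after add edi, 11: edi=(-11)+11=0
after sub eax, 1: eax=11-1=10
After step 10: edi = 0.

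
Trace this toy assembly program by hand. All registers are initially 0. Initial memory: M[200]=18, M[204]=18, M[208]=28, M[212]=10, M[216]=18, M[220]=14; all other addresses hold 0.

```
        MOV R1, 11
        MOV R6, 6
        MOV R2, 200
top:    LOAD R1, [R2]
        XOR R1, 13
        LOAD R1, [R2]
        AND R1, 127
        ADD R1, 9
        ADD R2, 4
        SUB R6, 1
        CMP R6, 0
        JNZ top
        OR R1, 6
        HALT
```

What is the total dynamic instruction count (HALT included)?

59

R1=11
R6=6
R2=200
R1=M[200]=18
R1=18^13=31
R1=M[200]=18
R1=18&127=18
R1=18+9=27
R2=200+4=204
R6=6-1=5
CMP R6, 0  (cmp 5,0)
JNZ top: taken
R1=M[204]=18
R1=18^13=31
R1=M[204]=18
R1=18&127=18
R1=18+9=27
R2=204+4=208
R6=5-1=4
CMP R6, 0  (cmp 4,0)
JNZ top: taken
R1=M[208]=28
R1=28^13=17
R1=M[208]=28
R1=28&127=28
R1=28+9=37
R2=208+4=212
R6=4-1=3
CMP R6, 0  (cmp 3,0)
JNZ top: taken
R1=M[212]=10
R1=10^13=7
R1=M[212]=10
R1=10&127=10
R1=10+9=19
R2=212+4=216
R6=3-1=2
CMP R6, 0  (cmp 2,0)
JNZ top: taken
R1=M[216]=18
R1=18^13=31
R1=M[216]=18
R1=18&127=18
R1=18+9=27
R2=216+4=220
R6=2-1=1
CMP R6, 0  (cmp 1,0)
JNZ top: taken
R1=M[220]=14
R1=14^13=3
R1=M[220]=14
R1=14&127=14
R1=14+9=23
R2=220+4=224
R6=1-1=0
CMP R6, 0  (cmp 0,0)
JNZ top: not taken
R1=23|6=23
halt.
Total executed instructions: 59.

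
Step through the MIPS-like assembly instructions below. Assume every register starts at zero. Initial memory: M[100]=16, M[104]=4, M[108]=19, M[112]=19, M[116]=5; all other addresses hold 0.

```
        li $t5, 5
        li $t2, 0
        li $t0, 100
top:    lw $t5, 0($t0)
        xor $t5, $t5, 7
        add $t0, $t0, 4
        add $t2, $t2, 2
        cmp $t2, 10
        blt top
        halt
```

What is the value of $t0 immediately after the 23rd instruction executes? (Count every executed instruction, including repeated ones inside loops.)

112

$t5=5
$t2=0
$t0=100
$t5=M[100]=16
$t5=16^7=23
$t0=100+4=104
$t2=0+2=2
cmp $t2, 10  (cmp 2,10)
blt top: taken
$t5=M[104]=4
$t5=4^7=3
$t0=104+4=108
$t2=2+2=4
cmp $t2, 10  (cmp 4,10)
blt top: taken
$t5=M[108]=19
$t5=19^7=20
$t0=108+4=112
$t2=4+2=6
cmp $t2, 10  (cmp 6,10)
blt top: taken
$t5=M[112]=19
$t5=19^7=20
After step 23: $t0 = 112.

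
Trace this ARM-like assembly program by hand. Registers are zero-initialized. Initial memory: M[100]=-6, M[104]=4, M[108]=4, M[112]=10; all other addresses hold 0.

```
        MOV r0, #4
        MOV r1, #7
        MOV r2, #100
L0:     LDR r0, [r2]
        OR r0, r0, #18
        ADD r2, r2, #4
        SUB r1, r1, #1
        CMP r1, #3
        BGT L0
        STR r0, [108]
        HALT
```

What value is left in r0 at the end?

MOV r0, #4 → r0=4
MOV r1, #7 → r1=7
MOV r2, #100 → r2=100
LDR r0, [r2] → r0=M[100]=-6
OR r0, r0, #18 → r0=(-6)|18=-6
ADD r2, r2, #4 → r2=100+4=104
SUB r1, r1, #1 → r1=7-1=6
CMP r1, #3  (cmp 6,3)
BGT L0: taken
LDR r0, [r2] → r0=M[104]=4
OR r0, r0, #18 → r0=4|18=22
ADD r2, r2, #4 → r2=104+4=108
SUB r1, r1, #1 → r1=6-1=5
CMP r1, #3  (cmp 5,3)
BGT L0: taken
LDR r0, [r2] → r0=M[108]=4
OR r0, r0, #18 → r0=4|18=22
ADD r2, r2, #4 → r2=108+4=112
SUB r1, r1, #1 → r1=5-1=4
CMP r1, #3  (cmp 4,3)
BGT L0: taken
LDR r0, [r2] → r0=M[112]=10
OR r0, r0, #18 → r0=10|18=26
ADD r2, r2, #4 → r2=112+4=116
SUB r1, r1, #1 → r1=4-1=3
CMP r1, #3  (cmp 3,3)
BGT L0: not taken
STR r0, [108] → M[108]=26
halt.

26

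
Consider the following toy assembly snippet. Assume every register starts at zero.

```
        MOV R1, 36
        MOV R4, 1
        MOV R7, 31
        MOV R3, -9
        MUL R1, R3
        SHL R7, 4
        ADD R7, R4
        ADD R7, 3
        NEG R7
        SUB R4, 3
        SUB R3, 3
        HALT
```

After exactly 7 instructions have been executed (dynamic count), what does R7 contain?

497

MOV R1, 36 → R1=36
MOV R4, 1 → R4=1
MOV R7, 31 → R7=31
MOV R3, -9 → R3=-9
MUL R1, R3 → R1=36*(-9)=-324
SHL R7, 4 → R7=31<<4=496
ADD R7, R4 → R7=496+1=497
After step 7: R7 = 497.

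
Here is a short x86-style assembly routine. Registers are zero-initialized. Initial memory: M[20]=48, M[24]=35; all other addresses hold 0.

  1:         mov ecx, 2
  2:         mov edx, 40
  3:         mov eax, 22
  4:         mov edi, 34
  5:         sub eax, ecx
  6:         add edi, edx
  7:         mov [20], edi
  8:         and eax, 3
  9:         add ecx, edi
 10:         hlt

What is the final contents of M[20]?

74

mov ecx, 2 → ecx=2
mov edx, 40 → edx=40
mov eax, 22 → eax=22
mov edi, 34 → edi=34
sub eax, ecx → eax=22-2=20
add edi, edx → edi=34+40=74
mov [20], edi → M[20]=74
and eax, 3 → eax=20&3=0
add ecx, edi → ecx=2+74=76
halt.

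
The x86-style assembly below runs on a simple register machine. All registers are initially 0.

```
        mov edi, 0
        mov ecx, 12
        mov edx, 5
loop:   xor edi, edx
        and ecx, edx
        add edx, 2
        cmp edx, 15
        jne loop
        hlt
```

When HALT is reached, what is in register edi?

13

after mov edi, 0: edi=0
after mov ecx, 12: ecx=12
after mov edx, 5: edx=5
after xor edi, edx: edi=0^5=5
after and ecx, edx: ecx=12&5=4
after add edx, 2: edx=5+2=7
cmp edx, 15  (cmp 7,15)
jne loop: taken
after xor edi, edx: edi=5^7=2
after and ecx, edx: ecx=4&7=4
after add edx, 2: edx=7+2=9
cmp edx, 15  (cmp 9,15)
jne loop: taken
after xor edi, edx: edi=2^9=11
after and ecx, edx: ecx=4&9=0
after add edx, 2: edx=9+2=11
cmp edx, 15  (cmp 11,15)
jne loop: taken
after xor edi, edx: edi=11^11=0
after and ecx, edx: ecx=0&11=0
after add edx, 2: edx=11+2=13
cmp edx, 15  (cmp 13,15)
jne loop: taken
after xor edi, edx: edi=0^13=13
after and ecx, edx: ecx=0&13=0
after add edx, 2: edx=13+2=15
cmp edx, 15  (cmp 15,15)
jne loop: not taken
halt.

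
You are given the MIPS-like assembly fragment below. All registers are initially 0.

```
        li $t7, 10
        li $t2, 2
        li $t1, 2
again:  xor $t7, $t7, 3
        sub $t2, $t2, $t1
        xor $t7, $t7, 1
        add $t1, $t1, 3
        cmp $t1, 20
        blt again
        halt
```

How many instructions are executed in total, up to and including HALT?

40

after li $t7, 10: $t7=10
after li $t2, 2: $t2=2
after li $t1, 2: $t1=2
after xor $t7, $t7, 3: $t7=10^3=9
after sub $t2, $t2, $t1: $t2=2-2=0
after xor $t7, $t7, 1: $t7=9^1=8
after add $t1, $t1, 3: $t1=2+3=5
cmp $t1, 20  (cmp 5,20)
blt again: taken
after xor $t7, $t7, 3: $t7=8^3=11
after sub $t2, $t2, $t1: $t2=0-5=-5
after xor $t7, $t7, 1: $t7=11^1=10
after add $t1, $t1, 3: $t1=5+3=8
cmp $t1, 20  (cmp 8,20)
blt again: taken
after xor $t7, $t7, 3: $t7=10^3=9
after sub $t2, $t2, $t1: $t2=(-5)-8=-13
after xor $t7, $t7, 1: $t7=9^1=8
after add $t1, $t1, 3: $t1=8+3=11
cmp $t1, 20  (cmp 11,20)
blt again: taken
after xor $t7, $t7, 3: $t7=8^3=11
after sub $t2, $t2, $t1: $t2=(-13)-11=-24
after xor $t7, $t7, 1: $t7=11^1=10
after add $t1, $t1, 3: $t1=11+3=14
cmp $t1, 20  (cmp 14,20)
blt again: taken
after xor $t7, $t7, 3: $t7=10^3=9
after sub $t2, $t2, $t1: $t2=(-24)-14=-38
after xor $t7, $t7, 1: $t7=9^1=8
after add $t1, $t1, 3: $t1=14+3=17
cmp $t1, 20  (cmp 17,20)
blt again: taken
after xor $t7, $t7, 3: $t7=8^3=11
after sub $t2, $t2, $t1: $t2=(-38)-17=-55
after xor $t7, $t7, 1: $t7=11^1=10
after add $t1, $t1, 3: $t1=17+3=20
cmp $t1, 20  (cmp 20,20)
blt again: not taken
halt.
Total executed instructions: 40.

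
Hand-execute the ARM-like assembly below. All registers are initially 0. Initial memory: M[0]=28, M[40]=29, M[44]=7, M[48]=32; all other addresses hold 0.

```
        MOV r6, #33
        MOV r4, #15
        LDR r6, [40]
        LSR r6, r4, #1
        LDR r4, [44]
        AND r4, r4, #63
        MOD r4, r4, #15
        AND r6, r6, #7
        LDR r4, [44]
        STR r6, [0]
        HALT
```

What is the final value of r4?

after MOV r6, #33: r6=33
after MOV r4, #15: r4=15
after LDR r6, [40]: r6=M[40]=29
after LSR r6, r4, #1: r6=15>>1=7
after LDR r4, [44]: r4=M[44]=7
after AND r4, r4, #63: r4=7&63=7
after MOD r4, r4, #15: r4=7%15=7
after AND r6, r6, #7: r6=7&7=7
after LDR r4, [44]: r4=M[44]=7
STR r6, [0] → M[0]=7
halt.

7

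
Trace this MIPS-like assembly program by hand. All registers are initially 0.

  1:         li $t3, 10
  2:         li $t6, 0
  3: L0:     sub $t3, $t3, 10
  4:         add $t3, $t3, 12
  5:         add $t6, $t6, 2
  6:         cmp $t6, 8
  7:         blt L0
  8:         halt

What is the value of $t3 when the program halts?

18

$t3=10
$t6=0
$t3=10-10=0
$t3=0+12=12
$t6=0+2=2
cmp $t6, 8  (cmp 2,8)
blt L0: taken
$t3=12-10=2
$t3=2+12=14
$t6=2+2=4
cmp $t6, 8  (cmp 4,8)
blt L0: taken
$t3=14-10=4
$t3=4+12=16
$t6=4+2=6
cmp $t6, 8  (cmp 6,8)
blt L0: taken
$t3=16-10=6
$t3=6+12=18
$t6=6+2=8
cmp $t6, 8  (cmp 8,8)
blt L0: not taken
halt.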